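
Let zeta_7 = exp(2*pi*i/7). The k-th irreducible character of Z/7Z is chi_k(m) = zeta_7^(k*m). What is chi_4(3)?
chi_4(3) = zeta_7^12 = exp(-4*I*pi/7)

Working: chi_4(3) = zeta_7^(4*3) = zeta_7^12. Since zeta_7^7 = 1, this equals zeta_7^5 = exp(2*pi*i*5/7) = exp(-4*I*pi/7).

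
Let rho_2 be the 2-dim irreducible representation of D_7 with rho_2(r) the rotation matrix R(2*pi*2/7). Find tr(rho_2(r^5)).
chi_{rho_2}(r^5) = 2*cos(2*pi*2*5/7) = -2*cos(pi/7)

Explanation: rho_2(r^5) is rotation by angle 2*pi*2*5/7, whose trace is 2*cos(2*pi*2*5/7) = -2*cos(pi/7).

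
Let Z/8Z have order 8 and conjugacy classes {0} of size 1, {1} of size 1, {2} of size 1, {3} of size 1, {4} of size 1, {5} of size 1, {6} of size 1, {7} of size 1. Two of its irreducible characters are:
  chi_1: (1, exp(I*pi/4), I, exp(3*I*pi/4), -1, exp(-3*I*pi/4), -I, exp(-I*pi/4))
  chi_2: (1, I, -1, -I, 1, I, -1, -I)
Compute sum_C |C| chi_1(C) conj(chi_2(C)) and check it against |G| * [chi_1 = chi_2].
Sum = 0; so <chi_1, chi_2> = 0 (distinct irreducibles are orthogonal).

Justification: Compute term by term over conjugacy classes (|C| * chi_1(C) * conj(chi_2(C))):
  1*(1)*conj(1) + 1*(exp(I*pi/4))*conj(I) + 1*(I)*conj(-1) + 1*(exp(3*I*pi/4))*conj(-I) + 1*(-1)*conj(1) + 1*(exp(-3*I*pi/4))*conj(I) + 1*(-I)*conj(-1) + 1*(exp(-I*pi/4))*conj(-I)
  = (1) + (-exp(3*I*pi/4)) + (-I) + (exp(-3*I*pi/4)) + (-1) + (-exp(-I*pi/4)) + (I) + (exp(I*pi/4))
  = 0.
(Exp terms are combined using exp(i*s)*conj(exp(i*t)) = exp(i*(s-t)), and sums of them are collapsed using the identity that for every m > 1 the m distinct m-th roots of unity sum to 0, e.g. 1 + exp(2*I*pi/3) + exp(-2*I*pi/3) = 0.)
Dividing by |G| = 8 gives 0/8 = 0, matching the row-orthogonality relation <chi_1, chi_2> = [chi_1 = chi_2].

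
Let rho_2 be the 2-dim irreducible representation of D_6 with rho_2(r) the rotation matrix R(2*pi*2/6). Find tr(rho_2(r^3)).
chi_{rho_2}(r^3) = 2*cos(2*pi*2*3/6) = 2

rho_2(r^3) is rotation by angle 2*pi*2*3/6, whose trace is 2*cos(2*pi*2*3/6) = 2.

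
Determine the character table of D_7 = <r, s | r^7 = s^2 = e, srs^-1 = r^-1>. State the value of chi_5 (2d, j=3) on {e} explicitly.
Conjugacy classes: {e} of size 1, {r^1, r^6} of size 2, {r^2, r^5} of size 2, {r^3, r^4} of size 2, {s, sr, ..., sr^6} of size 7.
Character table:
  irrep \ class              {e} (size 1)  {r^1, r^6} (size 2)  {r^2, r^5} (size 2)  {r^3, r^4} (size 2)  {s, sr, ..., sr^6} (size 7)
  chi_1 (triv)               1             1                    1                    1                    1                          
  chi_2 (sign: r->1, s->-1)  1             1                    1                    1                    -1                         
  chi_3 (2d, j=1)            2             2*cos(2*pi/7)        -2*cos(3*pi/7)       -2*cos(pi/7)         0                          
  chi_4 (2d, j=2)            2             -2*cos(3*pi/7)       -2*cos(pi/7)         2*cos(2*pi/7)        0                          
  chi_5 (2d, j=3)            2             -2*cos(pi/7)         2*cos(2*pi/7)        -2*cos(3*pi/7)       0                          

Spot check: chi_5 (2d, j=3) on {e} = 2.

Details: D_7 has order 2*7 = 14 with 5 conjugacy classes, hence 5 irreducibles. Sum of squared dims 1 + 1 + 4 + 4 + 4 = 14 = |G|. Linear characters come from the abelianisation; the 2-dimensional irreps have character r^k -> 2*cos(2*pi*j*k/7), reflections -> 0.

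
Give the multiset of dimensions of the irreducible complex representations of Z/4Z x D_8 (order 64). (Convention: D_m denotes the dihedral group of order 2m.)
Dimensions: 1, 1, 1, 1, 1, 1, 1, 1, 1, 1, 1, 1, 1, 1, 1, 1, 2, 2, 2, 2, 2, 2, 2, 2, 2, 2, 2, 2

Solution. There are 28 irreducibles (= number of conjugacy classes). Their dimensions d_i satisfy sum d_i^2 = |G| = 64: 1 + 1 + 1 + 1 + 1 + 1 + 1 + 1 + 1 + 1 + 1 + 1 + 1 + 1 + 1 + 1 + 4 + 4 + 4 + 4 + 4 + 4 + 4 + 4 + 4 + 4 + 4 + 4 = 64. (For the product with Z/4Z: each of the 4 1-dim characters of Z/4Z tensors with each irrep of D_8, giving 4 copies of each D_8-dimension.)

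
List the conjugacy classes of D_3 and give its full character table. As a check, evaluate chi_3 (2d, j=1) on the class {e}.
Conjugacy classes: {e} of size 1, {r^1, r^2} of size 2, {s, sr, ..., sr^2} of size 3.
Character table:
  irrep \ class              {e} (size 1)  {r^1, r^2} (size 2)  {s, sr, ..., sr^2} (size 3)
  chi_1 (triv)               1             1                    1                          
  chi_2 (sign: r->1, s->-1)  1             1                    -1                         
  chi_3 (2d, j=1)            2             -1                   0                          

Spot check: chi_3 (2d, j=1) on {e} = 2.

Reasoning: D_3 has order 2*3 = 6 with 3 conjugacy classes, hence 3 irreducibles. Sum of squared dims 1 + 1 + 4 = 6 = |G|. Linear characters come from the abelianisation; the 2-dimensional irreps have character r^k -> 2*cos(2*pi*j*k/3), reflections -> 0.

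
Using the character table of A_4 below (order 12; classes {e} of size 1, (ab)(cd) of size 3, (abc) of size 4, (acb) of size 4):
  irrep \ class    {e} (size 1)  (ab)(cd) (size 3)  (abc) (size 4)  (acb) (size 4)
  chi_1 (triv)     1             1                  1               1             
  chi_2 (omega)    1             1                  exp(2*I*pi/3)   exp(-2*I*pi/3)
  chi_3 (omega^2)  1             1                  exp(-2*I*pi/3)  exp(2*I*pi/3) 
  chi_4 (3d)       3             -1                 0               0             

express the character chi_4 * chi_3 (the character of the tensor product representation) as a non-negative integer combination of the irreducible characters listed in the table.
chi_4 tensor chi_3 = chi_4 (all other irreducibles have multiplicity 0).

Justification: The character of a tensor product is the pointwise product (chi_4 * chi_3)(C) = chi_4(C) * chi_3(C):
  {e}: (3)*(1), (ab)(cd): (-1)*(1), (abc): (0)*(exp(-2*I*pi/3)), (acb): (0)*(exp(2*I*pi/3))
so (chi_4 * chi_3) takes values
  {e} -> 3, (ab)(cd) -> -1, (abc) -> 0, (acb) -> 0.
Now take the inner product of this character with each irreducible chi from the table, <chi_4*chi_3, chi> = (1/12) sum_C |C| (chi_4*chi_3)(C) conj(chi(C)):
  <chi_4*chi_3, chi_1> = (1/12)[1*(3)*conj(1) + 3*(-1)*conj(1) + 4*(0)*conj(1) + 4*(0)*conj(1)]
      = (1/12)[(3) + (-3) + (0) + (0)] = 0/12 = 0
  <chi_4*chi_3, chi_2> = (1/12)[1*(3)*conj(1) + 3*(-1)*conj(1) + 4*(0)*conj(exp(2*I*pi/3)) + 4*(0)*conj(exp(-2*I*pi/3))]
      = (1/12)[(3) + (-3) + (0) + (0)] = 0/12 = 0
  <chi_4*chi_3, chi_3> = (1/12)[1*(3)*conj(1) + 3*(-1)*conj(1) + 4*(0)*conj(exp(-2*I*pi/3)) + 4*(0)*conj(exp(2*I*pi/3))]
      = (1/12)[(3) + (-3) + (0) + (0)] = 0/12 = 0
  <chi_4*chi_3, chi_4> = (1/12)[1*(3)*conj(3) + 3*(-1)*conj(-1) + 4*(0)*conj(0) + 4*(0)*conj(0)]
      = (1/12)[(9) + (3) + (0) + (0)] = 12/12 = 1
(Exp terms are combined using exp(i*s)*conj(exp(i*t)) = exp(i*(s-t)), and sums of them are collapsed using the identity that for every m > 1 the m distinct m-th roots of unity sum to 0, e.g. 1 + exp(2*I*pi/3) + exp(-2*I*pi/3) = 0.)
Hence the multiplicities are chi_4: 1. Dimension check: dim(chi_4)*dim(chi_3) = 3*1 = 3 and sum (mult * dim) = 1*3 = 3.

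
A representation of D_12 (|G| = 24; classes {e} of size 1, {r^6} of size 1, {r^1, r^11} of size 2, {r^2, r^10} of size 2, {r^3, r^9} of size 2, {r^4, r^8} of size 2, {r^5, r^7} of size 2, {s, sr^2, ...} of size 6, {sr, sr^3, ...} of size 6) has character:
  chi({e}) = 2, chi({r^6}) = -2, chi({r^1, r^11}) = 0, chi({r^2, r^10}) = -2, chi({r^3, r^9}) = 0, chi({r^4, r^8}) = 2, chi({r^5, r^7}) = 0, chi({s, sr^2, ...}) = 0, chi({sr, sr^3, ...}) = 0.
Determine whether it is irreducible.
Irreducible: <chi, chi> = 1.

Derivation: <chi, chi> = (1/|G|) sum_C |C| * |chi(C)|^2 = (1/24)[1*|2|^2 + 1*|-2|^2 + 2*|0|^2 + 2*|-2|^2 + 2*|0|^2 + 2*|2|^2 + 2*|0|^2 + 6*|0|^2 + 6*|0|^2]
  = (1/24)[(4) + (4) + (0) + (8) + (0) + (8) + (0) + (0) + (0)] = 24/24 = 1.
A character is irreducible iff <chi, chi> = 1, so this representation is irreducible.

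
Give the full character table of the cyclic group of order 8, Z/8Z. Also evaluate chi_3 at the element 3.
Character table of Z/8Z (irreps indexed chi_0,...,chi_7 with chi_k(m) = zeta_8^(k*m), zeta_8 = exp(2*pi*i/8)):
  irrep \ class  {0} (size 1)  {1} (size 1)    {2} (size 1)  {3} (size 1)    {4} (size 1)  {5} (size 1)    {6} (size 1)  {7} (size 1)  
  chi_0          1             1               1             1               1             1               1             1             
  chi_1          1             exp(I*pi/4)     I             exp(3*I*pi/4)   -1            exp(-3*I*pi/4)  -I            exp(-I*pi/4)  
  chi_2          1             I               -1            -I              1             I               -1            -I            
  chi_3          1             exp(3*I*pi/4)   -I            exp(I*pi/4)     -1            exp(-I*pi/4)    I             exp(-3*I*pi/4)
  chi_4          1             -1              1             -1              1             -1              1             -1            
  chi_5          1             exp(-3*I*pi/4)  I             exp(-I*pi/4)    -1            exp(I*pi/4)     -I            exp(3*I*pi/4) 
  chi_6          1             -I              -1            I               1             -I              -1            I             
  chi_7          1             exp(-I*pi/4)    -I            exp(-3*I*pi/4)  -1            exp(3*I*pi/4)   I             exp(I*pi/4)   

Spot check: chi_3(3) = zeta_8^(3*3) = zeta_8^9 = exp(I*pi/4).

Working: Z/8Z is abelian, so all 8 irreducible complex representations are 1-dimensional. They are given by chi_k(m) = zeta_8^(k*m) for k = 0,...,7. Row orthogonality: sum_m chi_k(m) conj(chi_l(m)) = 8 * [k = l].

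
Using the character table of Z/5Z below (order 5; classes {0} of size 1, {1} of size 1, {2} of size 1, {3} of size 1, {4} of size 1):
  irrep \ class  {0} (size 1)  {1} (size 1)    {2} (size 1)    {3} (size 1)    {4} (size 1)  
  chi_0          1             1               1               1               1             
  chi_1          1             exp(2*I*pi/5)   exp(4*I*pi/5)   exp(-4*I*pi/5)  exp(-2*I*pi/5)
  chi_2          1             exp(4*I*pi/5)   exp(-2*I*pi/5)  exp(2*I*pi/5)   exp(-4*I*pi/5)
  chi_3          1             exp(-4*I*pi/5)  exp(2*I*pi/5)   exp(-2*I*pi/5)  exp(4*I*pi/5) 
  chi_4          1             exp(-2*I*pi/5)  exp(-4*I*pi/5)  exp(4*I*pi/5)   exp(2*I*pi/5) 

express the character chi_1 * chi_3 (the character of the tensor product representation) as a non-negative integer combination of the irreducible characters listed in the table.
chi_1 tensor chi_3 = chi_4 (all other irreducibles have multiplicity 0).

Working: The character of a tensor product is the pointwise product (chi_1 * chi_3)(C) = chi_1(C) * chi_3(C):
  {0}: (1)*(1), {1}: (exp(2*I*pi/5))*(exp(-4*I*pi/5)), {2}: (exp(4*I*pi/5))*(exp(2*I*pi/5)), {3}: (exp(-4*I*pi/5))*(exp(-2*I*pi/5)), {4}: (exp(-2*I*pi/5))*(exp(4*I*pi/5))
so (chi_1 * chi_3) takes values
  {0} -> 1, {1} -> exp(-2*I*pi/5), {2} -> exp(-4*I*pi/5), {3} -> exp(4*I*pi/5), {4} -> exp(2*I*pi/5).
Now take the inner product of this character with each irreducible chi from the table, <chi_1*chi_3, chi> = (1/5) sum_C |C| (chi_1*chi_3)(C) conj(chi(C)):
  <chi_1*chi_3, chi_0> = (1/5)[1*(1)*conj(1) + 1*(exp(-2*I*pi/5))*conj(1) + 1*(exp(-4*I*pi/5))*conj(1) + 1*(exp(4*I*pi/5))*conj(1) + 1*(exp(2*I*pi/5))*conj(1)]
      = (1/5)[(1) + (exp(-2*I*pi/5)) + (exp(-4*I*pi/5)) + (exp(4*I*pi/5)) + (exp(2*I*pi/5))] = 0/5 = 0
  <chi_1*chi_3, chi_1> = (1/5)[1*(1)*conj(1) + 1*(exp(-2*I*pi/5))*conj(exp(2*I*pi/5)) + 1*(exp(-4*I*pi/5))*conj(exp(4*I*pi/5)) + 1*(exp(4*I*pi/5))*conj(exp(-4*I*pi/5)) + 1*(exp(2*I*pi/5))*conj(exp(-2*I*pi/5))]
      = (1/5)[(1) + (exp(-4*I*pi/5)) + (exp(2*I*pi/5)) + (exp(-2*I*pi/5)) + (exp(4*I*pi/5))] = 0/5 = 0
  <chi_1*chi_3, chi_2> = (1/5)[1*(1)*conj(1) + 1*(exp(-2*I*pi/5))*conj(exp(4*I*pi/5)) + 1*(exp(-4*I*pi/5))*conj(exp(-2*I*pi/5)) + 1*(exp(4*I*pi/5))*conj(exp(2*I*pi/5)) + 1*(exp(2*I*pi/5))*conj(exp(-4*I*pi/5))]
      = (1/5)[(1) + (exp(4*I*pi/5)) + (exp(-2*I*pi/5)) + (exp(2*I*pi/5)) + (exp(-4*I*pi/5))] = 0/5 = 0
  <chi_1*chi_3, chi_3> = (1/5)[1*(1)*conj(1) + 1*(exp(-2*I*pi/5))*conj(exp(-4*I*pi/5)) + 1*(exp(-4*I*pi/5))*conj(exp(2*I*pi/5)) + 1*(exp(4*I*pi/5))*conj(exp(-2*I*pi/5)) + 1*(exp(2*I*pi/5))*conj(exp(4*I*pi/5))]
      = (1/5)[(1) + (exp(2*I*pi/5)) + (exp(4*I*pi/5)) + (exp(-4*I*pi/5)) + (exp(-2*I*pi/5))] = 0/5 = 0
  <chi_1*chi_3, chi_4> = (1/5)[1*(1)*conj(1) + 1*(exp(-2*I*pi/5))*conj(exp(-2*I*pi/5)) + 1*(exp(-4*I*pi/5))*conj(exp(-4*I*pi/5)) + 1*(exp(4*I*pi/5))*conj(exp(4*I*pi/5)) + 1*(exp(2*I*pi/5))*conj(exp(2*I*pi/5))]
      = (1/5)[(1) + (1) + (1) + (1) + (1)] = 5/5 = 1
(Exp terms are combined using exp(i*s)*conj(exp(i*t)) = exp(i*(s-t)), and sums of them are collapsed using the identity that for every m > 1 the m distinct m-th roots of unity sum to 0, e.g. 1 + exp(2*I*pi/3) + exp(-2*I*pi/3) = 0.)
Hence the multiplicities are chi_4: 1. Dimension check: dim(chi_1)*dim(chi_3) = 1*1 = 1 and sum (mult * dim) = 1*1 = 1.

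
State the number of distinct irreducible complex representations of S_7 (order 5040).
15

The number of irreducible complex representations of a finite group equals its number of conjugacy classes. Conjugacy classes in S_7 correspond to cycle types, i.e. partitions of 7; there are p(7) = 15 of them, so S_7 (order 5040) has exactly 15 irreducible complex representations.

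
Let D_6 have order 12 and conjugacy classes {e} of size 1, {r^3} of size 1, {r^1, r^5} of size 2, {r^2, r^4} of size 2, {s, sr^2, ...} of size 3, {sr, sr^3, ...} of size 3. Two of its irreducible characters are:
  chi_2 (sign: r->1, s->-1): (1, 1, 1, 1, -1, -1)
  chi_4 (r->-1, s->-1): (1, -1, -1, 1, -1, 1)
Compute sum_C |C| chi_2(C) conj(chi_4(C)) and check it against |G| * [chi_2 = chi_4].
Sum = 0; so <chi_2, chi_4> = 0 (distinct irreducibles are orthogonal).

Justification: Compute term by term over conjugacy classes (|C| * chi_2(C) * conj(chi_4(C))):
  1*(1)*conj(1) + 1*(1)*conj(-1) + 2*(1)*conj(-1) + 2*(1)*conj(1) + 3*(-1)*conj(-1) + 3*(-1)*conj(1)
  = (1) + (-1) + (-2) + (2) + (3) + (-3)
  = 0.
Dividing by |G| = 12 gives 0/12 = 0, matching the row-orthogonality relation <chi_2, chi_4> = [chi_2 = chi_4].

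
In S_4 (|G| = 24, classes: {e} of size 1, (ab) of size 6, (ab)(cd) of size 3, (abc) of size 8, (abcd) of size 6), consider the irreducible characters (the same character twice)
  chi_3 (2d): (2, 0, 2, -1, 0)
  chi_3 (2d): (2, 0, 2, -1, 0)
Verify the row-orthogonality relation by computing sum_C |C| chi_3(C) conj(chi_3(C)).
Sum = 24 = |G| = 24; so <chi_3, chi_3> = 1 (norm-1 confirms irreducibility).

Details: Compute term by term over conjugacy classes (|C| * chi_3(C) * conj(chi_3(C))):
  1*(2)*conj(2) + 6*(0)*conj(0) + 3*(2)*conj(2) + 8*(-1)*conj(-1) + 6*(0)*conj(0)
  = (4) + (0) + (12) + (8) + (0)
  = 24.
Dividing by |G| = 24 gives 24/24 = 1, matching the row-orthogonality relation <chi_3, chi_3> = [chi_3 = chi_3].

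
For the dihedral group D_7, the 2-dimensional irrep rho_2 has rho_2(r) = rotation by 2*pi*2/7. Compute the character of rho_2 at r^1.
chi_{rho_2}(r^1) = 2*cos(2*pi*2*1/7) = -2*cos(3*pi/7)

Reasoning: rho_2(r^1) is rotation by angle 2*pi*2*1/7, whose trace is 2*cos(2*pi*2*1/7) = -2*cos(3*pi/7).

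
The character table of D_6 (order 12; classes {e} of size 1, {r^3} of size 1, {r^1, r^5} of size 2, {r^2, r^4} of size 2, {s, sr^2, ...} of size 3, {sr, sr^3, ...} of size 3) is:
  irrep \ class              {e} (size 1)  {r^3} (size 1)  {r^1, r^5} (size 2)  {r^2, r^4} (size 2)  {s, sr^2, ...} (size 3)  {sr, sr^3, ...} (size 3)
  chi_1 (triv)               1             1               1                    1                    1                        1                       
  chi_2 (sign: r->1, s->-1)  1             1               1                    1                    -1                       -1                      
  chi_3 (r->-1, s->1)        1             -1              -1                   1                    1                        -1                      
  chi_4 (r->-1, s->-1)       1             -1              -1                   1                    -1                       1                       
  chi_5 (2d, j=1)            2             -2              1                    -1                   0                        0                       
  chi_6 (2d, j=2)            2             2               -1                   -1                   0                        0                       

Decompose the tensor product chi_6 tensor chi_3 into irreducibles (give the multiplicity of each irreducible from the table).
chi_6 tensor chi_3 = chi_5 (all other irreducibles have multiplicity 0).

Reasoning: The character of a tensor product is the pointwise product (chi_6 * chi_3)(C) = chi_6(C) * chi_3(C):
  {e}: (2)*(1), {r^3}: (2)*(-1), {r^1, r^5}: (-1)*(-1), {r^2, r^4}: (-1)*(1), {s, sr^2, ...}: (0)*(1), {sr, sr^3, ...}: (0)*(-1)
so (chi_6 * chi_3) takes values
  {e} -> 2, {r^3} -> -2, {r^1, r^5} -> 1, {r^2, r^4} -> -1, {s, sr^2, ...} -> 0, {sr, sr^3, ...} -> 0.
Now take the inner product of this character with each irreducible chi from the table, <chi_6*chi_3, chi> = (1/12) sum_C |C| (chi_6*chi_3)(C) conj(chi(C)):
  <chi_6*chi_3, chi_1> = (1/12)[1*(2)*conj(1) + 1*(-2)*conj(1) + 2*(1)*conj(1) + 2*(-1)*conj(1) + 3*(0)*conj(1) + 3*(0)*conj(1)]
      = (1/12)[(2) + (-2) + (2) + (-2) + (0) + (0)] = 0/12 = 0
  <chi_6*chi_3, chi_2> = (1/12)[1*(2)*conj(1) + 1*(-2)*conj(1) + 2*(1)*conj(1) + 2*(-1)*conj(1) + 3*(0)*conj(-1) + 3*(0)*conj(-1)]
      = (1/12)[(2) + (-2) + (2) + (-2) + (0) + (0)] = 0/12 = 0
  <chi_6*chi_3, chi_3> = (1/12)[1*(2)*conj(1) + 1*(-2)*conj(-1) + 2*(1)*conj(-1) + 2*(-1)*conj(1) + 3*(0)*conj(1) + 3*(0)*conj(-1)]
      = (1/12)[(2) + (2) + (-2) + (-2) + (0) + (0)] = 0/12 = 0
  <chi_6*chi_3, chi_4> = (1/12)[1*(2)*conj(1) + 1*(-2)*conj(-1) + 2*(1)*conj(-1) + 2*(-1)*conj(1) + 3*(0)*conj(-1) + 3*(0)*conj(1)]
      = (1/12)[(2) + (2) + (-2) + (-2) + (0) + (0)] = 0/12 = 0
  <chi_6*chi_3, chi_5> = (1/12)[1*(2)*conj(2) + 1*(-2)*conj(-2) + 2*(1)*conj(1) + 2*(-1)*conj(-1) + 3*(0)*conj(0) + 3*(0)*conj(0)]
      = (1/12)[(4) + (4) + (2) + (2) + (0) + (0)] = 12/12 = 1
  <chi_6*chi_3, chi_6> = (1/12)[1*(2)*conj(2) + 1*(-2)*conj(2) + 2*(1)*conj(-1) + 2*(-1)*conj(-1) + 3*(0)*conj(0) + 3*(0)*conj(0)]
      = (1/12)[(4) + (-4) + (-2) + (2) + (0) + (0)] = 0/12 = 0
Hence the multiplicities are chi_5: 1. Dimension check: dim(chi_6)*dim(chi_3) = 2*1 = 2 and sum (mult * dim) = 1*2 = 2.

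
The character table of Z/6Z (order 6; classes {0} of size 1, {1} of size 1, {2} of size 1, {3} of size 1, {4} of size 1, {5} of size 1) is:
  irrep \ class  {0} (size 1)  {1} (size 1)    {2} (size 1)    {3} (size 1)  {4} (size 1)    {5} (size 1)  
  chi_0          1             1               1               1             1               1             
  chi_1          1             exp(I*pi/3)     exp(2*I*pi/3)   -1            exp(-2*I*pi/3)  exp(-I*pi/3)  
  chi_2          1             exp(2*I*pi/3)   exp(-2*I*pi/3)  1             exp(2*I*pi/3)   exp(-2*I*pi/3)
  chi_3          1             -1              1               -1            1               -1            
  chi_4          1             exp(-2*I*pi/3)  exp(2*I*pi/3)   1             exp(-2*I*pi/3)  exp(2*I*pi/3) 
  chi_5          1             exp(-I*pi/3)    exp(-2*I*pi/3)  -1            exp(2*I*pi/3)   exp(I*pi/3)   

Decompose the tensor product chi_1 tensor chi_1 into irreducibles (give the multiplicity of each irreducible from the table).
chi_1 tensor chi_1 = chi_2 (all other irreducibles have multiplicity 0).

Solution. The character of a tensor product is the pointwise product (chi_1 * chi_1)(C) = chi_1(C) * chi_1(C):
  {0}: (1)*(1), {1}: (exp(I*pi/3))*(exp(I*pi/3)), {2}: (exp(2*I*pi/3))*(exp(2*I*pi/3)), {3}: (-1)*(-1), {4}: (exp(-2*I*pi/3))*(exp(-2*I*pi/3)), {5}: (exp(-I*pi/3))*(exp(-I*pi/3))
so (chi_1 * chi_1) takes values
  {0} -> 1, {1} -> exp(2*I*pi/3), {2} -> exp(-2*I*pi/3), {3} -> 1, {4} -> exp(2*I*pi/3), {5} -> exp(-2*I*pi/3).
Now take the inner product of this character with each irreducible chi from the table, <chi_1*chi_1, chi> = (1/6) sum_C |C| (chi_1*chi_1)(C) conj(chi(C)):
  <chi_1*chi_1, chi_0> = (1/6)[1*(1)*conj(1) + 1*(exp(2*I*pi/3))*conj(1) + 1*(exp(-2*I*pi/3))*conj(1) + 1*(1)*conj(1) + 1*(exp(2*I*pi/3))*conj(1) + 1*(exp(-2*I*pi/3))*conj(1)]
      = (1/6)[(1) + (exp(2*I*pi/3)) + (exp(-2*I*pi/3)) + (1) + (exp(2*I*pi/3)) + (exp(-2*I*pi/3))] = 0/6 = 0
  <chi_1*chi_1, chi_1> = (1/6)[1*(1)*conj(1) + 1*(exp(2*I*pi/3))*conj(exp(I*pi/3)) + 1*(exp(-2*I*pi/3))*conj(exp(2*I*pi/3)) + 1*(1)*conj(-1) + 1*(exp(2*I*pi/3))*conj(exp(-2*I*pi/3)) + 1*(exp(-2*I*pi/3))*conj(exp(-I*pi/3))]
      = (1/6)[(1) + (exp(I*pi/3)) + (exp(2*I*pi/3)) + (-1) + (exp(-2*I*pi/3)) + (exp(-I*pi/3))] = 0/6 = 0
  <chi_1*chi_1, chi_2> = (1/6)[1*(1)*conj(1) + 1*(exp(2*I*pi/3))*conj(exp(2*I*pi/3)) + 1*(exp(-2*I*pi/3))*conj(exp(-2*I*pi/3)) + 1*(1)*conj(1) + 1*(exp(2*I*pi/3))*conj(exp(2*I*pi/3)) + 1*(exp(-2*I*pi/3))*conj(exp(-2*I*pi/3))]
      = (1/6)[(1) + (1) + (1) + (1) + (1) + (1)] = 6/6 = 1
  <chi_1*chi_1, chi_3> = (1/6)[1*(1)*conj(1) + 1*(exp(2*I*pi/3))*conj(-1) + 1*(exp(-2*I*pi/3))*conj(1) + 1*(1)*conj(-1) + 1*(exp(2*I*pi/3))*conj(1) + 1*(exp(-2*I*pi/3))*conj(-1)]
      = (1/6)[(1) + (-exp(2*I*pi/3)) + (exp(-2*I*pi/3)) + (-1) + (exp(2*I*pi/3)) + (-exp(-2*I*pi/3))] = 0/6 = 0
  <chi_1*chi_1, chi_4> = (1/6)[1*(1)*conj(1) + 1*(exp(2*I*pi/3))*conj(exp(-2*I*pi/3)) + 1*(exp(-2*I*pi/3))*conj(exp(2*I*pi/3)) + 1*(1)*conj(1) + 1*(exp(2*I*pi/3))*conj(exp(-2*I*pi/3)) + 1*(exp(-2*I*pi/3))*conj(exp(2*I*pi/3))]
      = (1/6)[(1) + (exp(-2*I*pi/3)) + (exp(2*I*pi/3)) + (1) + (exp(-2*I*pi/3)) + (exp(2*I*pi/3))] = 0/6 = 0
  <chi_1*chi_1, chi_5> = (1/6)[1*(1)*conj(1) + 1*(exp(2*I*pi/3))*conj(exp(-I*pi/3)) + 1*(exp(-2*I*pi/3))*conj(exp(-2*I*pi/3)) + 1*(1)*conj(-1) + 1*(exp(2*I*pi/3))*conj(exp(2*I*pi/3)) + 1*(exp(-2*I*pi/3))*conj(exp(I*pi/3))]
      = (1/6)[(1) + (-1) + (1) + (-1) + (1) + (-1)] = 0/6 = 0
(Exp terms are combined using exp(i*s)*conj(exp(i*t)) = exp(i*(s-t)), and sums of them are collapsed using the identity that for every m > 1 the m distinct m-th roots of unity sum to 0, e.g. 1 + exp(2*I*pi/3) + exp(-2*I*pi/3) = 0.)
Hence the multiplicities are chi_2: 1. Dimension check: dim(chi_1)*dim(chi_1) = 1*1 = 1 and sum (mult * dim) = 1*1 = 1.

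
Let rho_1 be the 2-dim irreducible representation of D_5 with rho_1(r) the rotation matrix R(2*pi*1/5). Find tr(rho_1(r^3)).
chi_{rho_1}(r^3) = 2*cos(2*pi*1*3/5) = -sqrt(5)/2 - 1/2

Why: rho_1(r^3) is rotation by angle 2*pi*1*3/5, whose trace is 2*cos(2*pi*1*3/5) = -sqrt(5)/2 - 1/2.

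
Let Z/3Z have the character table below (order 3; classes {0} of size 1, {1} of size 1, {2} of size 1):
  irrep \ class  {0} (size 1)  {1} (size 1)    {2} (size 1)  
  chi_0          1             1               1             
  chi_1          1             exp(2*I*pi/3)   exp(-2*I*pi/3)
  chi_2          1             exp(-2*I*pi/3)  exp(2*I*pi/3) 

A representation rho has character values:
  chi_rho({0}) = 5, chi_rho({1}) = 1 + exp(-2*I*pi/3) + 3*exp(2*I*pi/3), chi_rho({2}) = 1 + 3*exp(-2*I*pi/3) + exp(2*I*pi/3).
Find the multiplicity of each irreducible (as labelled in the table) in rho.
Multiplicities: chi_0: 1, chi_1: 3, chi_2: 1.

Details: Use <chi_rho, chi> = (1/|G|) sum_C |C| * chi_rho(C) * conj(chi(C)) with |G| = 3 for each irreducible chi in the table:
  <chi_rho, chi_0> = (1/3)[1*(5)*conj(1) + 1*(1 + exp(-2*I*pi/3) + 3*exp(2*I*pi/3))*conj(1) + 1*(1 + 3*exp(-2*I*pi/3) + exp(2*I*pi/3))*conj(1)]
      = (1/3)[(5) + (1 + exp(-2*I*pi/3) + 3*exp(2*I*pi/3)) + (1 + 3*exp(-2*I*pi/3) + exp(2*I*pi/3))] = 3/3 = 1
  <chi_rho, chi_1> = (1/3)[1*(5)*conj(1) + 1*(1 + exp(-2*I*pi/3) + 3*exp(2*I*pi/3))*conj(exp(2*I*pi/3)) + 1*(1 + 3*exp(-2*I*pi/3) + exp(2*I*pi/3))*conj(exp(-2*I*pi/3))]
      = (1/3)[(5) + (2) + (2)] = 9/3 = 3
  <chi_rho, chi_2> = (1/3)[1*(5)*conj(1) + 1*(1 + exp(-2*I*pi/3) + 3*exp(2*I*pi/3))*conj(exp(-2*I*pi/3)) + 1*(1 + 3*exp(-2*I*pi/3) + exp(2*I*pi/3))*conj(exp(2*I*pi/3))]
      = (1/3)[(5) + (1 + 3*exp(-2*I*pi/3) + exp(2*I*pi/3)) + (1 + exp(-2*I*pi/3) + 3*exp(2*I*pi/3))] = 3/3 = 1
(Exp terms are combined using exp(i*s)*conj(exp(i*t)) = exp(i*(s-t)), and sums of them are collapsed using the identity that for every m > 1 the m distinct m-th roots of unity sum to 0, e.g. 1 + exp(2*I*pi/3) + exp(-2*I*pi/3) = 0.)
Dimension check: dim(rho) = sum (mult * dim) = 1*1 + 3*1 + 1*1 = 5 = chi_rho(e) = 5.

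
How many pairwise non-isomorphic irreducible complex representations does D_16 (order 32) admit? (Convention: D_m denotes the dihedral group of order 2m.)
11

The number of irreducible complex representations of a finite group equals its number of conjugacy classes. D_16 has 11 conjugacy classes (n/2 + 3 for n even), so D_16 (order 32) has exactly 11 irreducible complex representations.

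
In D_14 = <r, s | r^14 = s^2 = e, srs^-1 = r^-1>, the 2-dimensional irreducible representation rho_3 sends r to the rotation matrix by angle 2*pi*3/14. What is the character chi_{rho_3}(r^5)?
chi_{rho_3}(r^5) = 2*cos(2*pi*3*5/14) = 2*cos(15*pi/7)

Reasoning: rho_3(r^5) is rotation by angle 2*pi*3*5/14, whose trace is 2*cos(2*pi*3*5/14) = 2*cos(15*pi/7).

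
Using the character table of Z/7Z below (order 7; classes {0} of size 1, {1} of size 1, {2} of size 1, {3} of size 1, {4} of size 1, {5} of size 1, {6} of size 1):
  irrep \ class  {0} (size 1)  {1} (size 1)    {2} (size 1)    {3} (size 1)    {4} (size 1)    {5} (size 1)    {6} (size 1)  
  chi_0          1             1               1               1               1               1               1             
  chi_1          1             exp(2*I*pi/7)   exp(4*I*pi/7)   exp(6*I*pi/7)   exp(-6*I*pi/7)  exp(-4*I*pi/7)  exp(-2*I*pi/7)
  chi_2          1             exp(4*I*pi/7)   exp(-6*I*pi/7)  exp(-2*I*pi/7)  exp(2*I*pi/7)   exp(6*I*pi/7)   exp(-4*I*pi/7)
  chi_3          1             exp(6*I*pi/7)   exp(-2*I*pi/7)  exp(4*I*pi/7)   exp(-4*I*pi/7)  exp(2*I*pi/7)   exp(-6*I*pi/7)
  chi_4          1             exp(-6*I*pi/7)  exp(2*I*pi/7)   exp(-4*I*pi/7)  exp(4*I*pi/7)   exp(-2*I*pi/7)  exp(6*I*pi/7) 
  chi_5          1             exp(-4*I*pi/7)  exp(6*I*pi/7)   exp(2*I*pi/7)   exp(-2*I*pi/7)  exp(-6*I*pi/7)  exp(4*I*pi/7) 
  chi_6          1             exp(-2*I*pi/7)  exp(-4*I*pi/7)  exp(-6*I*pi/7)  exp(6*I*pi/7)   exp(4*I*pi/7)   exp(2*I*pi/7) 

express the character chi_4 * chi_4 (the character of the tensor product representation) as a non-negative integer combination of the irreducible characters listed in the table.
chi_4 tensor chi_4 = chi_1 (all other irreducibles have multiplicity 0).

Details: The character of a tensor product is the pointwise product (chi_4 * chi_4)(C) = chi_4(C) * chi_4(C):
  {0}: (1)*(1), {1}: (exp(-6*I*pi/7))*(exp(-6*I*pi/7)), {2}: (exp(2*I*pi/7))*(exp(2*I*pi/7)), {3}: (exp(-4*I*pi/7))*(exp(-4*I*pi/7)), {4}: (exp(4*I*pi/7))*(exp(4*I*pi/7)), {5}: (exp(-2*I*pi/7))*(exp(-2*I*pi/7)), {6}: (exp(6*I*pi/7))*(exp(6*I*pi/7))
so (chi_4 * chi_4) takes values
  {0} -> 1, {1} -> exp(2*I*pi/7), {2} -> exp(4*I*pi/7), {3} -> exp(6*I*pi/7), {4} -> exp(-6*I*pi/7), {5} -> exp(-4*I*pi/7), {6} -> exp(-2*I*pi/7).
Now take the inner product of this character with each irreducible chi from the table, <chi_4*chi_4, chi> = (1/7) sum_C |C| (chi_4*chi_4)(C) conj(chi(C)):
  <chi_4*chi_4, chi_0> = (1/7)[1*(1)*conj(1) + 1*(exp(2*I*pi/7))*conj(1) + 1*(exp(4*I*pi/7))*conj(1) + 1*(exp(6*I*pi/7))*conj(1) + 1*(exp(-6*I*pi/7))*conj(1) + 1*(exp(-4*I*pi/7))*conj(1) + 1*(exp(-2*I*pi/7))*conj(1)]
      = (1/7)[(1) + (exp(2*I*pi/7)) + (exp(4*I*pi/7)) + (exp(6*I*pi/7)) + (exp(-6*I*pi/7)) + (exp(-4*I*pi/7)) + (exp(-2*I*pi/7))] = 0/7 = 0
  <chi_4*chi_4, chi_1> = (1/7)[1*(1)*conj(1) + 1*(exp(2*I*pi/7))*conj(exp(2*I*pi/7)) + 1*(exp(4*I*pi/7))*conj(exp(4*I*pi/7)) + 1*(exp(6*I*pi/7))*conj(exp(6*I*pi/7)) + 1*(exp(-6*I*pi/7))*conj(exp(-6*I*pi/7)) + 1*(exp(-4*I*pi/7))*conj(exp(-4*I*pi/7)) + 1*(exp(-2*I*pi/7))*conj(exp(-2*I*pi/7))]
      = (1/7)[(1) + (1) + (1) + (1) + (1) + (1) + (1)] = 7/7 = 1
  <chi_4*chi_4, chi_2> = (1/7)[1*(1)*conj(1) + 1*(exp(2*I*pi/7))*conj(exp(4*I*pi/7)) + 1*(exp(4*I*pi/7))*conj(exp(-6*I*pi/7)) + 1*(exp(6*I*pi/7))*conj(exp(-2*I*pi/7)) + 1*(exp(-6*I*pi/7))*conj(exp(2*I*pi/7)) + 1*(exp(-4*I*pi/7))*conj(exp(6*I*pi/7)) + 1*(exp(-2*I*pi/7))*conj(exp(-4*I*pi/7))]
      = (1/7)[(1) + (exp(-2*I*pi/7)) + (exp(-4*I*pi/7)) + (exp(-6*I*pi/7)) + (exp(6*I*pi/7)) + (exp(4*I*pi/7)) + (exp(2*I*pi/7))] = 0/7 = 0
  <chi_4*chi_4, chi_3> = (1/7)[1*(1)*conj(1) + 1*(exp(2*I*pi/7))*conj(exp(6*I*pi/7)) + 1*(exp(4*I*pi/7))*conj(exp(-2*I*pi/7)) + 1*(exp(6*I*pi/7))*conj(exp(4*I*pi/7)) + 1*(exp(-6*I*pi/7))*conj(exp(-4*I*pi/7)) + 1*(exp(-4*I*pi/7))*conj(exp(2*I*pi/7)) + 1*(exp(-2*I*pi/7))*conj(exp(-6*I*pi/7))]
      = (1/7)[(1) + (exp(-4*I*pi/7)) + (exp(6*I*pi/7)) + (exp(2*I*pi/7)) + (exp(-2*I*pi/7)) + (exp(-6*I*pi/7)) + (exp(4*I*pi/7))] = 0/7 = 0
  <chi_4*chi_4, chi_4> = (1/7)[1*(1)*conj(1) + 1*(exp(2*I*pi/7))*conj(exp(-6*I*pi/7)) + 1*(exp(4*I*pi/7))*conj(exp(2*I*pi/7)) + 1*(exp(6*I*pi/7))*conj(exp(-4*I*pi/7)) + 1*(exp(-6*I*pi/7))*conj(exp(4*I*pi/7)) + 1*(exp(-4*I*pi/7))*conj(exp(-2*I*pi/7)) + 1*(exp(-2*I*pi/7))*conj(exp(6*I*pi/7))]
      = (1/7)[(1) + (exp(-6*I*pi/7)) + (exp(2*I*pi/7)) + (exp(-4*I*pi/7)) + (exp(4*I*pi/7)) + (exp(-2*I*pi/7)) + (exp(6*I*pi/7))] = 0/7 = 0
  <chi_4*chi_4, chi_5> = (1/7)[1*(1)*conj(1) + 1*(exp(2*I*pi/7))*conj(exp(-4*I*pi/7)) + 1*(exp(4*I*pi/7))*conj(exp(6*I*pi/7)) + 1*(exp(6*I*pi/7))*conj(exp(2*I*pi/7)) + 1*(exp(-6*I*pi/7))*conj(exp(-2*I*pi/7)) + 1*(exp(-4*I*pi/7))*conj(exp(-6*I*pi/7)) + 1*(exp(-2*I*pi/7))*conj(exp(4*I*pi/7))]
      = (1/7)[(1) + (exp(6*I*pi/7)) + (exp(-2*I*pi/7)) + (exp(4*I*pi/7)) + (exp(-4*I*pi/7)) + (exp(2*I*pi/7)) + (exp(-6*I*pi/7))] = 0/7 = 0
  <chi_4*chi_4, chi_6> = (1/7)[1*(1)*conj(1) + 1*(exp(2*I*pi/7))*conj(exp(-2*I*pi/7)) + 1*(exp(4*I*pi/7))*conj(exp(-4*I*pi/7)) + 1*(exp(6*I*pi/7))*conj(exp(-6*I*pi/7)) + 1*(exp(-6*I*pi/7))*conj(exp(6*I*pi/7)) + 1*(exp(-4*I*pi/7))*conj(exp(4*I*pi/7)) + 1*(exp(-2*I*pi/7))*conj(exp(2*I*pi/7))]
      = (1/7)[(1) + (exp(4*I*pi/7)) + (exp(-6*I*pi/7)) + (exp(-2*I*pi/7)) + (exp(2*I*pi/7)) + (exp(6*I*pi/7)) + (exp(-4*I*pi/7))] = 0/7 = 0
(Exp terms are combined using exp(i*s)*conj(exp(i*t)) = exp(i*(s-t)), and sums of them are collapsed using the identity that for every m > 1 the m distinct m-th roots of unity sum to 0, e.g. 1 + exp(2*I*pi/3) + exp(-2*I*pi/3) = 0.)
Hence the multiplicities are chi_1: 1. Dimension check: dim(chi_4)*dim(chi_4) = 1*1 = 1 and sum (mult * dim) = 1*1 = 1.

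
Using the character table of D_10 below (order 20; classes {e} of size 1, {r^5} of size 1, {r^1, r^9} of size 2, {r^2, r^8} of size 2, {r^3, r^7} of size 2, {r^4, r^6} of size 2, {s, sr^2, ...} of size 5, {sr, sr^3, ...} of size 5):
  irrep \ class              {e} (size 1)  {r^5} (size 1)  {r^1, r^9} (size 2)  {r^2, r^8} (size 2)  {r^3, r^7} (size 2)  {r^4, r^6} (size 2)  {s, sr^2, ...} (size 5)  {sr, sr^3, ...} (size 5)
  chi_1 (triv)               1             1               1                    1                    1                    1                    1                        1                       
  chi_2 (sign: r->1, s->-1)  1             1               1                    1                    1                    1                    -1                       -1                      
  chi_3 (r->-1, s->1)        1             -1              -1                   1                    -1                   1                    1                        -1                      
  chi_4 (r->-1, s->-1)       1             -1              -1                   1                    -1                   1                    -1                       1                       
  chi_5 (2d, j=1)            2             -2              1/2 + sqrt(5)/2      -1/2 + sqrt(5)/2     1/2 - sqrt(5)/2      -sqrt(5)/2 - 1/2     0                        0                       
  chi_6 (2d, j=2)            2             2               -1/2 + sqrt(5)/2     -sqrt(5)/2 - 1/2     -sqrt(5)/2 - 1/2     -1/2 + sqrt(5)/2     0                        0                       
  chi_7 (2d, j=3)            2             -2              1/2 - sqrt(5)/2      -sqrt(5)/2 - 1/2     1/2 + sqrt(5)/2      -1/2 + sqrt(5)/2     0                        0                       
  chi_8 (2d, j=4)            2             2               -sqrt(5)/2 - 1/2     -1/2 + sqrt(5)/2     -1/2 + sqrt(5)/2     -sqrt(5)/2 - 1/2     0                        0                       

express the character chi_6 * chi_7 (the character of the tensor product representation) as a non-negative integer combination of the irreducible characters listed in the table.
chi_6 tensor chi_7 = chi_3 + chi_4 + chi_5 (all other irreducibles have multiplicity 0).

Why: The character of a tensor product is the pointwise product (chi_6 * chi_7)(C) = chi_6(C) * chi_7(C):
  {e}: (2)*(2), {r^5}: (2)*(-2), {r^1, r^9}: (-1/2 + sqrt(5)/2)*(1/2 - sqrt(5)/2), {r^2, r^8}: (-sqrt(5)/2 - 1/2)*(-sqrt(5)/2 - 1/2), {r^3, r^7}: (-sqrt(5)/2 - 1/2)*(1/2 + sqrt(5)/2), {r^4, r^6}: (-1/2 + sqrt(5)/2)*(-1/2 + sqrt(5)/2), {s, sr^2, ...}: (0)*(0), {sr, sr^3, ...}: (0)*(0)
so (chi_6 * chi_7) takes values
  {e} -> 4, {r^5} -> -4, {r^1, r^9} -> -3/2 + sqrt(5)/2, {r^2, r^8} -> sqrt(5)/2 + 3/2, {r^3, r^7} -> -3/2 - sqrt(5)/2, {r^4, r^6} -> 3/2 - sqrt(5)/2, {s, sr^2, ...} -> 0, {sr, sr^3, ...} -> 0.
Now take the inner product of this character with each irreducible chi from the table, <chi_6*chi_7, chi> = (1/20) sum_C |C| (chi_6*chi_7)(C) conj(chi(C)):
  <chi_6*chi_7, chi_1> = (1/20)[1*(4)*conj(1) + 1*(-4)*conj(1) + 2*(-3/2 + sqrt(5)/2)*conj(1) + 2*(sqrt(5)/2 + 3/2)*conj(1) + 2*(-3/2 - sqrt(5)/2)*conj(1) + 2*(3/2 - sqrt(5)/2)*conj(1) + 5*(0)*conj(1) + 5*(0)*conj(1)]
      = (1/20)[(4) + (-4) + (-3 + sqrt(5)) + (sqrt(5) + 3) + (-3 - sqrt(5)) + (3 - sqrt(5)) + (0) + (0)] = 0/20 = 0
  <chi_6*chi_7, chi_2> = (1/20)[1*(4)*conj(1) + 1*(-4)*conj(1) + 2*(-3/2 + sqrt(5)/2)*conj(1) + 2*(sqrt(5)/2 + 3/2)*conj(1) + 2*(-3/2 - sqrt(5)/2)*conj(1) + 2*(3/2 - sqrt(5)/2)*conj(1) + 5*(0)*conj(-1) + 5*(0)*conj(-1)]
      = (1/20)[(4) + (-4) + (-3 + sqrt(5)) + (sqrt(5) + 3) + (-3 - sqrt(5)) + (3 - sqrt(5)) + (0) + (0)] = 0/20 = 0
  <chi_6*chi_7, chi_3> = (1/20)[1*(4)*conj(1) + 1*(-4)*conj(-1) + 2*(-3/2 + sqrt(5)/2)*conj(-1) + 2*(sqrt(5)/2 + 3/2)*conj(1) + 2*(-3/2 - sqrt(5)/2)*conj(-1) + 2*(3/2 - sqrt(5)/2)*conj(1) + 5*(0)*conj(1) + 5*(0)*conj(-1)]
      = (1/20)[(4) + (4) + (3 - sqrt(5)) + (sqrt(5) + 3) + (sqrt(5) + 3) + (3 - sqrt(5)) + (0) + (0)] = 20/20 = 1
  <chi_6*chi_7, chi_4> = (1/20)[1*(4)*conj(1) + 1*(-4)*conj(-1) + 2*(-3/2 + sqrt(5)/2)*conj(-1) + 2*(sqrt(5)/2 + 3/2)*conj(1) + 2*(-3/2 - sqrt(5)/2)*conj(-1) + 2*(3/2 - sqrt(5)/2)*conj(1) + 5*(0)*conj(-1) + 5*(0)*conj(1)]
      = (1/20)[(4) + (4) + (3 - sqrt(5)) + (sqrt(5) + 3) + (sqrt(5) + 3) + (3 - sqrt(5)) + (0) + (0)] = 20/20 = 1
  <chi_6*chi_7, chi_5> = (1/20)[1*(4)*conj(2) + 1*(-4)*conj(-2) + 2*(-3/2 + sqrt(5)/2)*conj(1/2 + sqrt(5)/2) + 2*(sqrt(5)/2 + 3/2)*conj(-1/2 + sqrt(5)/2) + 2*(-3/2 - sqrt(5)/2)*conj(1/2 - sqrt(5)/2) + 2*(3/2 - sqrt(5)/2)*conj(-sqrt(5)/2 - 1/2) + 5*(0)*conj(0) + 5*(0)*conj(0)]
      = (1/20)[(8) + (8) + (1 - sqrt(5)) + (1 + sqrt(5)) + (1 + sqrt(5)) + (1 - sqrt(5)) + (0) + (0)] = 20/20 = 1
  <chi_6*chi_7, chi_6> = (1/20)[1*(4)*conj(2) + 1*(-4)*conj(2) + 2*(-3/2 + sqrt(5)/2)*conj(-1/2 + sqrt(5)/2) + 2*(sqrt(5)/2 + 3/2)*conj(-sqrt(5)/2 - 1/2) + 2*(-3/2 - sqrt(5)/2)*conj(-sqrt(5)/2 - 1/2) + 2*(3/2 - sqrt(5)/2)*conj(-1/2 + sqrt(5)/2) + 5*(0)*conj(0) + 5*(0)*conj(0)]
      = (1/20)[(8) + (-8) + (4 - 2*sqrt(5)) + (-2*sqrt(5) - 4) + (4 + 2*sqrt(5)) + (-4 + 2*sqrt(5)) + (0) + (0)] = 0/20 = 0
  <chi_6*chi_7, chi_7> = (1/20)[1*(4)*conj(2) + 1*(-4)*conj(-2) + 2*(-3/2 + sqrt(5)/2)*conj(1/2 - sqrt(5)/2) + 2*(sqrt(5)/2 + 3/2)*conj(-sqrt(5)/2 - 1/2) + 2*(-3/2 - sqrt(5)/2)*conj(1/2 + sqrt(5)/2) + 2*(3/2 - sqrt(5)/2)*conj(-1/2 + sqrt(5)/2) + 5*(0)*conj(0) + 5*(0)*conj(0)]
      = (1/20)[(8) + (8) + (-4 + 2*sqrt(5)) + (-2*sqrt(5) - 4) + (-2*sqrt(5) - 4) + (-4 + 2*sqrt(5)) + (0) + (0)] = 0/20 = 0
  <chi_6*chi_7, chi_8> = (1/20)[1*(4)*conj(2) + 1*(-4)*conj(2) + 2*(-3/2 + sqrt(5)/2)*conj(-sqrt(5)/2 - 1/2) + 2*(sqrt(5)/2 + 3/2)*conj(-1/2 + sqrt(5)/2) + 2*(-3/2 - sqrt(5)/2)*conj(-1/2 + sqrt(5)/2) + 2*(3/2 - sqrt(5)/2)*conj(-sqrt(5)/2 - 1/2) + 5*(0)*conj(0) + 5*(0)*conj(0)]
      = (1/20)[(8) + (-8) + (-1 + sqrt(5)) + (1 + sqrt(5)) + (-sqrt(5) - 1) + (1 - sqrt(5)) + (0) + (0)] = 0/20 = 0
Hence the multiplicities are chi_3: 1, chi_4: 1, chi_5: 1. Dimension check: dim(chi_6)*dim(chi_7) = 2*2 = 4 and sum (mult * dim) = 1*1 + 1*1 + 1*2 = 4.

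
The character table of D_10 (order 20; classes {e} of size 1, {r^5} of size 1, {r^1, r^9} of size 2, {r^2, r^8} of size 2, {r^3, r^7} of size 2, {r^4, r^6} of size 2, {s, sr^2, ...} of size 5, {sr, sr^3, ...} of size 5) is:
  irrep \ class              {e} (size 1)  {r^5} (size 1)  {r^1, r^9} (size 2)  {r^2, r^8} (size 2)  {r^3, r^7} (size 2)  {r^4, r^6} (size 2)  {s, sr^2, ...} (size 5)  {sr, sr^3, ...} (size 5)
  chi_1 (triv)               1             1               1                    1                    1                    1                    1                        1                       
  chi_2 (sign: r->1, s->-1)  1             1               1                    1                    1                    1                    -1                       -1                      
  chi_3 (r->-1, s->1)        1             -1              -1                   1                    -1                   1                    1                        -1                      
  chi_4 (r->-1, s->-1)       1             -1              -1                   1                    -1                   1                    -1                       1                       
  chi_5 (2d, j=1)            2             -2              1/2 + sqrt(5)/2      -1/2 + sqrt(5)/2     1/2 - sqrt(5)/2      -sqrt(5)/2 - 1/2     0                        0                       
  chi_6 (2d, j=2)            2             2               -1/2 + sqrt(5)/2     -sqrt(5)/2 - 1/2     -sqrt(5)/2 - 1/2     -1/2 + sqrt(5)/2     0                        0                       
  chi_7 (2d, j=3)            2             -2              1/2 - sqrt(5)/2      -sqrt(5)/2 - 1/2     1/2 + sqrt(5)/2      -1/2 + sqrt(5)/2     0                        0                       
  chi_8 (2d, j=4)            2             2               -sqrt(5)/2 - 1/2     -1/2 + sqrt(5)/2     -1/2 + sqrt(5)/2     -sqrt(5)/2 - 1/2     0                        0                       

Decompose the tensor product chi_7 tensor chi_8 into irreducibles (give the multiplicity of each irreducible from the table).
chi_7 tensor chi_8 = chi_5 + chi_7 (all other irreducibles have multiplicity 0).

Derivation: The character of a tensor product is the pointwise product (chi_7 * chi_8)(C) = chi_7(C) * chi_8(C):
  {e}: (2)*(2), {r^5}: (-2)*(2), {r^1, r^9}: (1/2 - sqrt(5)/2)*(-sqrt(5)/2 - 1/2), {r^2, r^8}: (-sqrt(5)/2 - 1/2)*(-1/2 + sqrt(5)/2), {r^3, r^7}: (1/2 + sqrt(5)/2)*(-1/2 + sqrt(5)/2), {r^4, r^6}: (-1/2 + sqrt(5)/2)*(-sqrt(5)/2 - 1/2), {s, sr^2, ...}: (0)*(0), {sr, sr^3, ...}: (0)*(0)
so (chi_7 * chi_8) takes values
  {e} -> 4, {r^5} -> -4, {r^1, r^9} -> 1, {r^2, r^8} -> -1, {r^3, r^7} -> 1, {r^4, r^6} -> -1, {s, sr^2, ...} -> 0, {sr, sr^3, ...} -> 0.
Now take the inner product of this character with each irreducible chi from the table, <chi_7*chi_8, chi> = (1/20) sum_C |C| (chi_7*chi_8)(C) conj(chi(C)):
  <chi_7*chi_8, chi_1> = (1/20)[1*(4)*conj(1) + 1*(-4)*conj(1) + 2*(1)*conj(1) + 2*(-1)*conj(1) + 2*(1)*conj(1) + 2*(-1)*conj(1) + 5*(0)*conj(1) + 5*(0)*conj(1)]
      = (1/20)[(4) + (-4) + (2) + (-2) + (2) + (-2) + (0) + (0)] = 0/20 = 0
  <chi_7*chi_8, chi_2> = (1/20)[1*(4)*conj(1) + 1*(-4)*conj(1) + 2*(1)*conj(1) + 2*(-1)*conj(1) + 2*(1)*conj(1) + 2*(-1)*conj(1) + 5*(0)*conj(-1) + 5*(0)*conj(-1)]
      = (1/20)[(4) + (-4) + (2) + (-2) + (2) + (-2) + (0) + (0)] = 0/20 = 0
  <chi_7*chi_8, chi_3> = (1/20)[1*(4)*conj(1) + 1*(-4)*conj(-1) + 2*(1)*conj(-1) + 2*(-1)*conj(1) + 2*(1)*conj(-1) + 2*(-1)*conj(1) + 5*(0)*conj(1) + 5*(0)*conj(-1)]
      = (1/20)[(4) + (4) + (-2) + (-2) + (-2) + (-2) + (0) + (0)] = 0/20 = 0
  <chi_7*chi_8, chi_4> = (1/20)[1*(4)*conj(1) + 1*(-4)*conj(-1) + 2*(1)*conj(-1) + 2*(-1)*conj(1) + 2*(1)*conj(-1) + 2*(-1)*conj(1) + 5*(0)*conj(-1) + 5*(0)*conj(1)]
      = (1/20)[(4) + (4) + (-2) + (-2) + (-2) + (-2) + (0) + (0)] = 0/20 = 0
  <chi_7*chi_8, chi_5> = (1/20)[1*(4)*conj(2) + 1*(-4)*conj(-2) + 2*(1)*conj(1/2 + sqrt(5)/2) + 2*(-1)*conj(-1/2 + sqrt(5)/2) + 2*(1)*conj(1/2 - sqrt(5)/2) + 2*(-1)*conj(-sqrt(5)/2 - 1/2) + 5*(0)*conj(0) + 5*(0)*conj(0)]
      = (1/20)[(8) + (8) + (1 + sqrt(5)) + (1 - sqrt(5)) + (1 - sqrt(5)) + (1 + sqrt(5)) + (0) + (0)] = 20/20 = 1
  <chi_7*chi_8, chi_6> = (1/20)[1*(4)*conj(2) + 1*(-4)*conj(2) + 2*(1)*conj(-1/2 + sqrt(5)/2) + 2*(-1)*conj(-sqrt(5)/2 - 1/2) + 2*(1)*conj(-sqrt(5)/2 - 1/2) + 2*(-1)*conj(-1/2 + sqrt(5)/2) + 5*(0)*conj(0) + 5*(0)*conj(0)]
      = (1/20)[(8) + (-8) + (-1 + sqrt(5)) + (1 + sqrt(5)) + (-sqrt(5) - 1) + (1 - sqrt(5)) + (0) + (0)] = 0/20 = 0
  <chi_7*chi_8, chi_7> = (1/20)[1*(4)*conj(2) + 1*(-4)*conj(-2) + 2*(1)*conj(1/2 - sqrt(5)/2) + 2*(-1)*conj(-sqrt(5)/2 - 1/2) + 2*(1)*conj(1/2 + sqrt(5)/2) + 2*(-1)*conj(-1/2 + sqrt(5)/2) + 5*(0)*conj(0) + 5*(0)*conj(0)]
      = (1/20)[(8) + (8) + (1 - sqrt(5)) + (1 + sqrt(5)) + (1 + sqrt(5)) + (1 - sqrt(5)) + (0) + (0)] = 20/20 = 1
  <chi_7*chi_8, chi_8> = (1/20)[1*(4)*conj(2) + 1*(-4)*conj(2) + 2*(1)*conj(-sqrt(5)/2 - 1/2) + 2*(-1)*conj(-1/2 + sqrt(5)/2) + 2*(1)*conj(-1/2 + sqrt(5)/2) + 2*(-1)*conj(-sqrt(5)/2 - 1/2) + 5*(0)*conj(0) + 5*(0)*conj(0)]
      = (1/20)[(8) + (-8) + (-sqrt(5) - 1) + (1 - sqrt(5)) + (-1 + sqrt(5)) + (1 + sqrt(5)) + (0) + (0)] = 0/20 = 0
Hence the multiplicities are chi_5: 1, chi_7: 1. Dimension check: dim(chi_7)*dim(chi_8) = 2*2 = 4 and sum (mult * dim) = 1*2 + 1*2 = 4.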